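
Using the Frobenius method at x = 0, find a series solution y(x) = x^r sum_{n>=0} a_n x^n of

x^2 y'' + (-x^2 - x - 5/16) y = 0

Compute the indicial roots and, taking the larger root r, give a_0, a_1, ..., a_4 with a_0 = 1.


Write in Frobenius form y'' + (p(x)/x) y' + (q(x)/x^2) y = 0:
  p(x) = 0,  q(x) = -x^2 - x - 5/16.
Indicial equation: r(r-1) + (0) r + (-5/16) = 0 -> roots r_1 = 5/4, r_2 = -1/4.
Take r = r_1 = 5/4. Let y(x) = x^r sum_{n>=0} a_n x^n with a_0 = 1.
Substitute y = x^r sum a_n x^n and match x^{r+n}. The recurrence is
  D(n) a_n - 1 a_{n-1} - 1 a_{n-2} = 0,  where D(n) = (r+n)(r+n-1) + (0)(r+n) + (-5/16).
  a_n = [1 a_{n-1} + 1 a_{n-2}] / D(n).
Since the indicial polynomial factors as (r - r_1)(r - r_2), D(n) = (r_1 + n - r_1)(r_1 + n - r_2) = n(n + 3/2).
Evaluating step by step (a_0 = 1):
  n = 1: D(1) = 1(1 + 3/2) = 5/2; numerator = 1(1) = 1; a_1 = (1)/(5/2) = 2/5
  n = 2: D(2) = 2(2 + 3/2) = 7; numerator = 1(2/5) + 1(1) = 7/5; a_2 = (7/5)/(7) = 1/5
  n = 3: D(3) = 3(3 + 3/2) = 27/2; numerator = 1(1/5) + 1(2/5) = 3/5; a_3 = (3/5)/(27/2) = 2/45
  n = 4: D(4) = 4(4 + 3/2) = 22; numerator = 1(2/45) + 1(1/5) = 11/45; a_4 = (11/45)/(22) = 1/90

r = 5/4; a_0 = 1; a_1 = 2/5; a_2 = 1/5; a_3 = 2/45; a_4 = 1/90


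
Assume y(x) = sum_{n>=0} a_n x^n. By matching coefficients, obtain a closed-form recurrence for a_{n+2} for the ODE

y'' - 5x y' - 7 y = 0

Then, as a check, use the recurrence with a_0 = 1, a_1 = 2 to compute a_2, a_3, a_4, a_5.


Substitute y = sum_n a_n x^n.
y''(x) has coefficient (n+2)(n+1) a_{n+2} at x^n;
-5 x y'(x) has coefficient -5 n a_n at x^n (shift);
-7 y(x) has coefficient -7 a_n at x^n.
Matching x^n: (n+2)(n+1) a_{n+2} + (-5n - 7) a_n = 0.
Thus a_{n+2} = (5n + 7) / ((n+1)(n+2)) * a_n.

Check with a_0 = 1, a_1 = 2 (apply the recurrence for n = 0, 1, 2, 3): a_0 = 1, a_1 = 2, a_2 = 7/2, a_3 = 4, a_4 = 119/24, a_5 = 22/5.

a_(n+2) = (5n + 7) / ((n+1)(n+2)) * a_n; check: a_0 = 1, a_1 = 2, a_2 = 7/2, a_3 = 4, a_4 = 119/24, a_5 = 22/5


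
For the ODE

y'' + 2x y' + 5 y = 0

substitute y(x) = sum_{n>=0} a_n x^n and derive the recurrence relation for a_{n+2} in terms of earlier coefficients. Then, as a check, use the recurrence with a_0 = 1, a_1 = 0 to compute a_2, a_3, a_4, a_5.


Substitute y = sum_n a_n x^n.
y''(x) has coefficient (n+2)(n+1) a_{n+2} at x^n;
2 x y'(x) has coefficient 2 n a_n at x^n (shift);
5 y(x) has coefficient 5 a_n at x^n.
Matching x^n: (n+2)(n+1) a_{n+2} + (2n + 5) a_n = 0.
Thus a_{n+2} = (-2n - 5) / ((n+1)(n+2)) * a_n.

Check with a_0 = 1, a_1 = 0 (apply the recurrence for n = 0, 1, 2, 3): a_0 = 1, a_1 = 0, a_2 = -5/2, a_3 = 0, a_4 = 15/8, a_5 = 0.

a_(n+2) = (-2n - 5) / ((n+1)(n+2)) * a_n; check: a_0 = 1, a_1 = 0, a_2 = -5/2, a_3 = 0, a_4 = 15/8, a_5 = 0


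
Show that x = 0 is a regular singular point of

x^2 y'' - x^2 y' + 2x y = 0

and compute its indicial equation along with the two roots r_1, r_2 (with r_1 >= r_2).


Divide by x^2 to reach normal form y'' + P_1(x) y' + P_2(x) y = 0 with P_1(x) = -1 and P_2(x) = 2/x.
x = 0 is a singular point because the y-coefficient 2/x has a pole at x = 0.
It is a regular singular point because x P_1(x) = p(x) = -x and x^2 P_2(x) = q(x) = 2x are polynomials, hence analytic at x = 0.
p(0) = 0,  q(0) = 0.
Indicial equation: r(r-1) + p(0) r + q(0) = 0, i.e. r^2 + (p(0) - 1) r + q(0) = 0, i.e. r^2 - 1 r = 0.
Discriminant: (-1)^2 - 4(0) = 1, so r = (1 ± 1)/2.
Solving: r_1 = 1, r_2 = 0.

indicial: r^2 - 1 r = 0; roots r_1 = 1, r_2 = 0


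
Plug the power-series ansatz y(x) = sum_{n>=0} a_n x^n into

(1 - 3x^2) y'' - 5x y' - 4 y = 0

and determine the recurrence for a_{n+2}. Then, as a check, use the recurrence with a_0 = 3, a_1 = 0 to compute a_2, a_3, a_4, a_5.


Substitute y = sum_n a_n x^n.
(1 - 3 x^2) y'' contributes (n+2)(n+1) a_{n+2} - 3 n(n-1) a_n at x^n.
-5 x y'(x) contributes -5 n a_n at x^n.
-4 y(x) contributes -4 a_n at x^n.
Matching x^n: (n+2)(n+1) a_{n+2} + (-3 n(n-1) - 5 n - 4) a_n = 0.
Thus a_{n+2} = (3 n(n-1) + 5 n + 4) / ((n+1)(n+2)) * a_n.

Check with a_0 = 3, a_1 = 0 (apply the recurrence for n = 0, 1, 2, 3): a_0 = 3, a_1 = 0, a_2 = 6, a_3 = 0, a_4 = 10, a_5 = 0.

a_(n+2) = (3 n(n-1) + 5 n + 4) / ((n+1)(n+2)) * a_n; check: a_0 = 3, a_1 = 0, a_2 = 6, a_3 = 0, a_4 = 10, a_5 = 0


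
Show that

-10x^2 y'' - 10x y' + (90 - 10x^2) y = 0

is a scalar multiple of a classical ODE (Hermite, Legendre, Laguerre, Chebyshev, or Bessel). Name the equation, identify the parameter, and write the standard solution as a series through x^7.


All three coefficients share the factor -10; dividing through by -10 gives  x^2 y'' + x y' + (x^2 - 9) y = 0.
This matches the Bessel equation x^2 y'' + x y' + (x^2 - nu^2) y = 0 with nu^2 = 9, so nu = 3; the solution bounded at x = 0 is J_3(x).
Frobenius at x = 0: indicial roots ±nu; for r = nu the recurrence k(k + 2nu) c_k = -c_{k-2} gives the standard series J_nu(x) = sum_{k>=0} (-1)^k / (k! (k+nu)!) (x/2)^(2k+nu). Evaluate the first 3 terms:
  k = 0: (-1)^0 / (0! * 3! * 2^3) x^3 = 1/(1*6*8) x^3 = (1/48) x^3
  k = 1: (-1)^1 / (1! * 4! * 2^5) x^5 = -1/(1*24*32) x^5 = (-1/768) x^5
  k = 2: (-1)^2 / (2! * 5! * 2^7) x^7 = 1/(2*120*128) x^7 = (1/30720) x^7
Hence J_3(x) = x^7/30720 - x^5/768 + x^3/48 + ....

J_3(x); series = x^7/30720 - x^5/768 + x^3/48


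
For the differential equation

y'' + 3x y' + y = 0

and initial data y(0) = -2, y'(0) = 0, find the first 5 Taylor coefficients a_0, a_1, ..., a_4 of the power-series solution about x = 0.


Ansatz: y(x) = sum_{n>=0} a_n x^n, so y'(x) = sum_{n>=1} n a_n x^(n-1) and y''(x) = sum_{n>=2} n(n-1) a_n x^(n-2).
Substitute into P(x) y'' + Q(x) y' + R(x) y = 0 with P(x) = 1, Q(x) = 3x, R(x) = 1, and match powers of x.
Initial conditions: a_0 = -2, a_1 = 0.
Setting the coefficient of each power of x to zero and solving order by order (substituting the coefficients already found):
  x^0: 2 a_2 + a_0 = 0  ->  2 a_2 = -a_0 = 2  ->  a_2 = 1
  x^1: 6 a_3 + 4 a_1 = 0  ->  6 a_3 = -4 a_1 = 0  ->  a_3 = 0
  x^2: 12 a_4 + 7 a_2 = 0  ->  12 a_4 = -7 a_2 = -7  ->  a_4 = -7/12
Truncated series: y(x) = -2 + x^2 - (7/12) x^4 + O(x^5).

a_0 = -2; a_1 = 0; a_2 = 1; a_3 = 0; a_4 = -7/12


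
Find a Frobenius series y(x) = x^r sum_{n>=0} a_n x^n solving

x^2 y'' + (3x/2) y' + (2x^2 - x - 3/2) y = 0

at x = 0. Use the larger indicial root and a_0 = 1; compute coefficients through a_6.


Write in Frobenius form y'' + (p(x)/x) y' + (q(x)/x^2) y = 0:
  p(x) = 3/2,  q(x) = 2x^2 - x - 3/2.
Indicial equation: r(r-1) + (3/2) r + (-3/2) = 0 -> roots r_1 = 1, r_2 = -3/2.
Take r = r_1 = 1. Let y(x) = x^r sum_{n>=0} a_n x^n with a_0 = 1.
Substitute y = x^r sum a_n x^n and match x^{r+n}. The recurrence is
  D(n) a_n - 1 a_{n-1} + 2 a_{n-2} = 0,  where D(n) = (r+n)(r+n-1) + (3/2)(r+n) + (-3/2).
  a_n = [1 a_{n-1} - 2 a_{n-2}] / D(n).
Since the indicial polynomial factors as (r - r_1)(r - r_2), D(n) = (r_1 + n - r_1)(r_1 + n - r_2) = n(n + 5/2).
Evaluating step by step (a_0 = 1):
  n = 1: D(1) = 1(1 + 5/2) = 7/2; numerator = 1(1) = 1; a_1 = (1)/(7/2) = 2/7
  n = 2: D(2) = 2(2 + 5/2) = 9; numerator = 1(2/7) - 2(1) = -12/7; a_2 = (-12/7)/(9) = -4/21
  n = 3: D(3) = 3(3 + 5/2) = 33/2; numerator = 1(-4/21) - 2(2/7) = -16/21; a_3 = (-16/21)/(33/2) = -32/693
  n = 4: D(4) = 4(4 + 5/2) = 26; numerator = 1(-32/693) - 2(-4/21) = 232/693; a_4 = (232/693)/(26) = 116/9009
  n = 5: D(5) = 5(5 + 5/2) = 75/2; numerator = 1(116/9009) - 2(-32/693) = 316/3003; a_5 = (316/3003)/(75/2) = 632/225225
  n = 6: D(6) = 6(6 + 5/2) = 51; numerator = 1(632/225225) - 2(116/9009) = -5168/225225; a_6 = (-5168/225225)/(51) = -304/675675

r = 1; a_0 = 1; a_1 = 2/7; a_2 = -4/21; a_3 = -32/693; a_4 = 116/9009; a_5 = 632/225225; a_6 = -304/675675


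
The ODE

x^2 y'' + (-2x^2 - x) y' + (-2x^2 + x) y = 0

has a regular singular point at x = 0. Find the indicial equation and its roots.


Divide by x^2 to reach normal form y'' + P_1(x) y' + P_2(x) y = 0 with P_1(x) = -2 - 1/x and P_2(x) = -2 + 1/x.
x = 0 is a singular point because the y'-coefficient -2 - 1/x has a pole at x = 0 and the y-coefficient -2 + 1/x has a pole at x = 0.
It is a regular singular point because x P_1(x) = p(x) = -2x - 1 and x^2 P_2(x) = q(x) = -2x^2 + x are polynomials, hence analytic at x = 0.
p(0) = -1,  q(0) = 0.
Indicial equation: r(r-1) + p(0) r + q(0) = 0, i.e. r^2 + (p(0) - 1) r + q(0) = 0, i.e. r^2 - 2 r = 0.
Discriminant: (-2)^2 - 4(0) = 4, so r = (2 ± 2)/2.
Solving: r_1 = 2, r_2 = 0.

indicial: r^2 - 2 r = 0; roots r_1 = 2, r_2 = 0


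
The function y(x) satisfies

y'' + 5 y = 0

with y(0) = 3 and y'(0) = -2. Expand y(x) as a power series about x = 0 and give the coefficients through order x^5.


Ansatz: y(x) = sum_{n>=0} a_n x^n, so y'(x) = sum_{n>=1} n a_n x^(n-1) and y''(x) = sum_{n>=2} n(n-1) a_n x^(n-2).
Substitute into P(x) y'' + Q(x) y' + R(x) y = 0 with P(x) = 1, Q(x) = 0, R(x) = 5, and match powers of x.
Initial conditions: a_0 = 3, a_1 = -2.
Setting the coefficient of each power of x to zero and solving order by order (substituting the coefficients already found):
  x^0: 2 a_2 + 5 a_0 = 0  ->  2 a_2 = -5 a_0 = -15  ->  a_2 = -15/2
  x^1: 6 a_3 + 5 a_1 = 0  ->  6 a_3 = -5 a_1 = 10  ->  a_3 = 5/3
  x^2: 12 a_4 + 5 a_2 = 0  ->  12 a_4 = -5 a_2 = 75/2  ->  a_4 = 25/8
  x^3: 20 a_5 + 5 a_3 = 0  ->  20 a_5 = -5 a_3 = -25/3  ->  a_5 = -5/12
Truncated series: y(x) = 3 - 2 x - (15/2) x^2 + (5/3) x^3 + (25/8) x^4 - (5/12) x^5 + O(x^6).

a_0 = 3; a_1 = -2; a_2 = -15/2; a_3 = 5/3; a_4 = 25/8; a_5 = -5/12


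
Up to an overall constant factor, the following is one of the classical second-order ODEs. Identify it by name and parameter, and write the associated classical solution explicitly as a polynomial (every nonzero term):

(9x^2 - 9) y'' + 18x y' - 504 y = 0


All three coefficients share the factor -9; dividing through by -9 gives  (1 - x^2) y'' - 2x y' + 56 y = 0.
This matches the Legendre equation (1 - x^2) y'' - 2x y' + n(n+1) y = 0 (note the -2x y' term) with n(n+1) = 56, so n = 7; the polynomial solution is P_7(x).
With y = sum_k a_k x^k, matching x^k gives (k+2)(k+1) a_{k+2} = [k(k+1) - n(n+1)] a_k = (k - 7)(k + 8) a_k. The right side vanishes at k = 7, so the series with the parity of 7 terminates at degree 7.
Standard normalization (P_n(1) = 1): leading coefficient (2n)!/(2^n (n!)^2) = 87178291200/(128*25401600) = 429/16, so a_7 = 429/16. Work downward with a_k = (k+1)(k+2) a_{k+2} / ((k - 7)(k + 8)):
  a_5 = (6)(7)(429/16) / ((5 - 7)(5 + 8)) = (9009/8)/(-26) = -693/16
  a_3 = (4)(5)(-693/16) / ((3 - 7)(3 + 8)) = (-3465/4)/(-44) = 315/16
  a_1 = (2)(3)(315/16) / ((1 - 7)(1 + 8)) = (945/8)/(-54) = -35/16
Hence P_7(x) = 429 x^7/16 - 693 x^5/16 + 315 x^3/16 - 35 x/16.

P_7(x); series = 429 x^7/16 - 693 x^5/16 + 315 x^3/16 - 35 x/16


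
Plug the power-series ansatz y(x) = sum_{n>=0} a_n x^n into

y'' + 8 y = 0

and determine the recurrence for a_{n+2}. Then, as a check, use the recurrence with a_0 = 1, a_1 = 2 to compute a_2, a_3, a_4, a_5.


Substitute y = sum_n a_n x^n into y'' + (const) y = 0.
y''(x) = sum_{n>=0} (n+2)(n+1) a_{n+2} x^n.
The ODE becomes sum_n [(n+2)(n+1) a_{n+2} + 8 a_n] x^n = 0.
Setting each coefficient to zero gives the recurrence:
  (n+2)(n+1) a_{n+2} + 8 a_n = 0,
  a_{n+2} = -8 / ((n+1)(n+2)) a_n.

Check with a_0 = 1, a_1 = 2 (apply the recurrence for n = 0, 1, 2, 3): a_0 = 1, a_1 = 2, a_2 = -4, a_3 = -8/3, a_4 = 8/3, a_5 = 16/15.

a_{n+2} = -8/((n+1)(n+2)) * a_n; check: a_0 = 1, a_1 = 2, a_2 = -4, a_3 = -8/3, a_4 = 8/3, a_5 = 16/15


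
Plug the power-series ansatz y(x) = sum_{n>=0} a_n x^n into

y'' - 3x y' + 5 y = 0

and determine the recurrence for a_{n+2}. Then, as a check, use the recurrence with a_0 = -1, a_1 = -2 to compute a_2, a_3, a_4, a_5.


Substitute y = sum_n a_n x^n.
y''(x) has coefficient (n+2)(n+1) a_{n+2} at x^n;
-3 x y'(x) has coefficient -3 n a_n at x^n (shift);
5 y(x) has coefficient 5 a_n at x^n.
Matching x^n: (n+2)(n+1) a_{n+2} + (-3n + 5) a_n = 0.
Thus a_{n+2} = (3n - 5) / ((n+1)(n+2)) * a_n.

Check with a_0 = -1, a_1 = -2 (apply the recurrence for n = 0, 1, 2, 3): a_0 = -1, a_1 = -2, a_2 = 5/2, a_3 = 2/3, a_4 = 5/24, a_5 = 2/15.

a_(n+2) = (3n - 5) / ((n+1)(n+2)) * a_n; check: a_0 = -1, a_1 = -2, a_2 = 5/2, a_3 = 2/3, a_4 = 5/24, a_5 = 2/15


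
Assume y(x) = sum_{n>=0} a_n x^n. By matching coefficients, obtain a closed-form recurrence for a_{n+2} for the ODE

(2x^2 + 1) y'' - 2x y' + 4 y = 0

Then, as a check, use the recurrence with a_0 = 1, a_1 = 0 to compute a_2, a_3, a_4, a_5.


Substitute y = sum_n a_n x^n.
(1 + 2 x^2) y'' contributes (n+2)(n+1) a_{n+2} + 2 n(n-1) a_n at x^n.
-2 x y'(x) contributes -2 n a_n at x^n.
4 y(x) contributes 4 a_n at x^n.
Matching x^n: (n+2)(n+1) a_{n+2} + (2 n(n-1) - 2 n + 4) a_n = 0.
Thus a_{n+2} = (-2 n(n-1) + 2 n - 4) / ((n+1)(n+2)) * a_n.

Check with a_0 = 1, a_1 = 0 (apply the recurrence for n = 0, 1, 2, 3): a_0 = 1, a_1 = 0, a_2 = -2, a_3 = 0, a_4 = 2/3, a_5 = 0.

a_(n+2) = (-2 n(n-1) + 2 n - 4) / ((n+1)(n+2)) * a_n; check: a_0 = 1, a_1 = 0, a_2 = -2, a_3 = 0, a_4 = 2/3, a_5 = 0


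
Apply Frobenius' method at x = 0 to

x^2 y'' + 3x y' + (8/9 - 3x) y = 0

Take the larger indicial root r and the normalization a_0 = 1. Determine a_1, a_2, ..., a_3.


Write in Frobenius form y'' + (p(x)/x) y' + (q(x)/x^2) y = 0:
  p(x) = 3,  q(x) = 8/9 - 3x.
Indicial equation: r(r-1) + (3) r + (8/9) = 0 -> roots r_1 = -2/3, r_2 = -4/3.
Take r = r_1 = -2/3. Let y(x) = x^r sum_{n>=0} a_n x^n with a_0 = 1.
Substitute y = x^r sum a_n x^n and match x^{r+n}. The recurrence is
  D(n) a_n - 3 a_{n-1} = 0,  where D(n) = (r+n)(r+n-1) + (3)(r+n) + (8/9).
  a_n = 3 / D(n) * a_{n-1}.
Since the indicial polynomial factors as (r - r_1)(r - r_2), D(n) = (r_1 + n - r_1)(r_1 + n - r_2) = n(n + 2/3).
Evaluating step by step (a_0 = 1):
  n = 1: D(1) = 1(1 + 2/3) = 5/3; numerator = 3(1) = 3; a_1 = (3)/(5/3) = 9/5
  n = 2: D(2) = 2(2 + 2/3) = 16/3; numerator = 3(9/5) = 27/5; a_2 = (27/5)/(16/3) = 81/80
  n = 3: D(3) = 3(3 + 2/3) = 11; numerator = 3(81/80) = 243/80; a_3 = (243/80)/(11) = 243/880

r = -2/3; a_0 = 1; a_1 = 9/5; a_2 = 81/80; a_3 = 243/880


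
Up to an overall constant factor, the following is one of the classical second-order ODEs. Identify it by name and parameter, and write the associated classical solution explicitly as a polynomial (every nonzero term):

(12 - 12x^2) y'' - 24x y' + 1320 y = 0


All three coefficients share the factor 12; dividing through by 12 gives  (1 - x^2) y'' - 2x y' + 110 y = 0.
This matches the Legendre equation (1 - x^2) y'' - 2x y' + n(n+1) y = 0 (note the -2x y' term) with n(n+1) = 110, so n = 10; the polynomial solution is P_10(x).
With y = sum_k a_k x^k, matching x^k gives (k+2)(k+1) a_{k+2} = [k(k+1) - n(n+1)] a_k = (k - 10)(k + 11) a_k. The right side vanishes at k = 10, so the series with the parity of 10 terminates at degree 10.
Standard normalization (P_n(1) = 1): leading coefficient (2n)!/(2^n (n!)^2) = 2432902008176640000/(1024*13168189440000) = 46189/256, so a_10 = 46189/256. Work downward with a_k = (k+1)(k+2) a_{k+2} / ((k - 10)(k + 11)):
  a_8 = (9)(10)(46189/256) / ((8 - 10)(8 + 11)) = (2078505/128)/(-38) = -109395/256
  a_6 = (7)(8)(-109395/256) / ((6 - 10)(6 + 11)) = (-765765/32)/(-68) = 45045/128
  a_4 = (5)(6)(45045/128) / ((4 - 10)(4 + 11)) = (675675/64)/(-90) = -15015/128
  a_2 = (3)(4)(-15015/128) / ((2 - 10)(2 + 11)) = (-45045/32)/(-104) = 3465/256
  a_0 = (1)(2)(3465/256) / ((0 - 10)(0 + 11)) = (3465/128)/(-110) = -63/256
Hence P_10(x) = 46189 x^10/256 - 109395 x^8/256 + 45045 x^6/128 - 15015 x^4/128 + 3465 x^2/256 - 63/256.

P_10(x); series = 46189 x^10/256 - 109395 x^8/256 + 45045 x^6/128 - 15015 x^4/128 + 3465 x^2/256 - 63/256


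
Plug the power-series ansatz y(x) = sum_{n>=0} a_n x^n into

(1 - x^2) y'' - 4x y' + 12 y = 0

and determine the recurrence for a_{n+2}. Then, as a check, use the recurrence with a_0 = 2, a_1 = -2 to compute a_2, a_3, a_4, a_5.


Substitute y = sum_n a_n x^n.
(1 - 1 x^2) y'' contributes (n+2)(n+1) a_{n+2} - n(n-1) a_n at x^n.
-4 x y'(x) contributes -4 n a_n at x^n.
12 y(x) contributes 12 a_n at x^n.
Matching x^n: (n+2)(n+1) a_{n+2} + (-n(n-1) - 4 n + 12) a_n = 0.
Thus a_{n+2} = (n(n-1) + 4 n - 12) / ((n+1)(n+2)) * a_n.

Check with a_0 = 2, a_1 = -2 (apply the recurrence for n = 0, 1, 2, 3): a_0 = 2, a_1 = -2, a_2 = -12, a_3 = 8/3, a_4 = 2, a_5 = 4/5.

a_(n+2) = (n(n-1) + 4 n - 12) / ((n+1)(n+2)) * a_n; check: a_0 = 2, a_1 = -2, a_2 = -12, a_3 = 8/3, a_4 = 2, a_5 = 4/5


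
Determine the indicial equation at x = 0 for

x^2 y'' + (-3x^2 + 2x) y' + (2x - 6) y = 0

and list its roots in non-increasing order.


Divide by x^2 to reach normal form y'' + P_1(x) y' + P_2(x) y = 0 with P_1(x) = -3 + 2/x and P_2(x) = 2/x - 6/x^2.
x = 0 is a singular point because the y'-coefficient -3 + 2/x has a pole at x = 0 and the y-coefficient 2/x - 6/x^2 has a pole at x = 0.
It is a regular singular point because x P_1(x) = p(x) = 2 - 3x and x^2 P_2(x) = q(x) = 2x - 6 are polynomials, hence analytic at x = 0.
p(0) = 2,  q(0) = -6.
Indicial equation: r(r-1) + p(0) r + q(0) = 0, i.e. r^2 + (p(0) - 1) r + q(0) = 0, i.e. r^2 + 1 r - 6 = 0.
Discriminant: (1)^2 - 4(-6) = 25, so r = (-1 ± 5)/2.
Solving: r_1 = 2, r_2 = -3.

indicial: r^2 + 1 r - 6 = 0; roots r_1 = 2, r_2 = -3


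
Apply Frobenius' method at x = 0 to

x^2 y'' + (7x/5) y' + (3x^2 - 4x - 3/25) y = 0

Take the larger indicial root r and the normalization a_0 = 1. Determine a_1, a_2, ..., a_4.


Write in Frobenius form y'' + (p(x)/x) y' + (q(x)/x^2) y = 0:
  p(x) = 7/5,  q(x) = 3x^2 - 4x - 3/25.
Indicial equation: r(r-1) + (7/5) r + (-3/25) = 0 -> roots r_1 = 1/5, r_2 = -3/5.
Take r = r_1 = 1/5. Let y(x) = x^r sum_{n>=0} a_n x^n with a_0 = 1.
Substitute y = x^r sum a_n x^n and match x^{r+n}. The recurrence is
  D(n) a_n - 4 a_{n-1} + 3 a_{n-2} = 0,  where D(n) = (r+n)(r+n-1) + (7/5)(r+n) + (-3/25).
  a_n = [4 a_{n-1} - 3 a_{n-2}] / D(n).
Since the indicial polynomial factors as (r - r_1)(r - r_2), D(n) = (r_1 + n - r_1)(r_1 + n - r_2) = n(n + 4/5).
Evaluating step by step (a_0 = 1):
  n = 1: D(1) = 1(1 + 4/5) = 9/5; numerator = 4(1) = 4; a_1 = (4)/(9/5) = 20/9
  n = 2: D(2) = 2(2 + 4/5) = 28/5; numerator = 4(20/9) - 3(1) = 53/9; a_2 = (53/9)/(28/5) = 265/252
  n = 3: D(3) = 3(3 + 4/5) = 57/5; numerator = 4(265/252) - 3(20/9) = -155/63; a_3 = (-155/63)/(57/5) = -775/3591
  n = 4: D(4) = 4(4 + 4/5) = 96/5; numerator = 4(-775/3591) - 3(265/252) = -8245/2052; a_4 = (-8245/2052)/(96/5) = -41225/196992

r = 1/5; a_0 = 1; a_1 = 20/9; a_2 = 265/252; a_3 = -775/3591; a_4 = -41225/196992


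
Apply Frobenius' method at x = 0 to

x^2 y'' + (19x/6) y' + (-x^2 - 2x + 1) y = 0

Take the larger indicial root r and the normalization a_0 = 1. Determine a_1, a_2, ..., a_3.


Write in Frobenius form y'' + (p(x)/x) y' + (q(x)/x^2) y = 0:
  p(x) = 19/6,  q(x) = -x^2 - 2x + 1.
Indicial equation: r(r-1) + (19/6) r + (1) = 0 -> roots r_1 = -2/3, r_2 = -3/2.
Take r = r_1 = -2/3. Let y(x) = x^r sum_{n>=0} a_n x^n with a_0 = 1.
Substitute y = x^r sum a_n x^n and match x^{r+n}. The recurrence is
  D(n) a_n - 2 a_{n-1} - 1 a_{n-2} = 0,  where D(n) = (r+n)(r+n-1) + (19/6)(r+n) + (1).
  a_n = [2 a_{n-1} + 1 a_{n-2}] / D(n).
Since the indicial polynomial factors as (r - r_1)(r - r_2), D(n) = (r_1 + n - r_1)(r_1 + n - r_2) = n(n + 5/6).
Evaluating step by step (a_0 = 1):
  n = 1: D(1) = 1(1 + 5/6) = 11/6; numerator = 2(1) = 2; a_1 = (2)/(11/6) = 12/11
  n = 2: D(2) = 2(2 + 5/6) = 17/3; numerator = 2(12/11) + 1(1) = 35/11; a_2 = (35/11)/(17/3) = 105/187
  n = 3: D(3) = 3(3 + 5/6) = 23/2; numerator = 2(105/187) + 1(12/11) = 414/187; a_3 = (414/187)/(23/2) = 36/187

r = -2/3; a_0 = 1; a_1 = 12/11; a_2 = 105/187; a_3 = 36/187


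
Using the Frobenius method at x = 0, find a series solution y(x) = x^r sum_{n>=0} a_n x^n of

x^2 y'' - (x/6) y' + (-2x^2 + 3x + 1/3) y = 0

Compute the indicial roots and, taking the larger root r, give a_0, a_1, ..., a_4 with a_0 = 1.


Write in Frobenius form y'' + (p(x)/x) y' + (q(x)/x^2) y = 0:
  p(x) = -1/6,  q(x) = -2x^2 + 3x + 1/3.
Indicial equation: r(r-1) + (-1/6) r + (1/3) = 0 -> roots r_1 = 2/3, r_2 = 1/2.
Take r = r_1 = 2/3. Let y(x) = x^r sum_{n>=0} a_n x^n with a_0 = 1.
Substitute y = x^r sum a_n x^n and match x^{r+n}. The recurrence is
  D(n) a_n + 3 a_{n-1} - 2 a_{n-2} = 0,  where D(n) = (r+n)(r+n-1) + (-1/6)(r+n) + (1/3).
  a_n = [-3 a_{n-1} + 2 a_{n-2}] / D(n).
Since the indicial polynomial factors as (r - r_1)(r - r_2), D(n) = (r_1 + n - r_1)(r_1 + n - r_2) = n(n + 1/6).
Evaluating step by step (a_0 = 1):
  n = 1: D(1) = 1(1 + 1/6) = 7/6; numerator = -3(1) = -3; a_1 = (-3)/(7/6) = -18/7
  n = 2: D(2) = 2(2 + 1/6) = 13/3; numerator = -3(-18/7) + 2(1) = 68/7; a_2 = (68/7)/(13/3) = 204/91
  n = 3: D(3) = 3(3 + 1/6) = 19/2; numerator = -3(204/91) + 2(-18/7) = -1080/91; a_3 = (-1080/91)/(19/2) = -2160/1729
  n = 4: D(4) = 4(4 + 1/6) = 50/3; numerator = -3(-2160/1729) + 2(204/91) = 14232/1729; a_4 = (14232/1729)/(50/3) = 21348/43225

r = 2/3; a_0 = 1; a_1 = -18/7; a_2 = 204/91; a_3 = -2160/1729; a_4 = 21348/43225


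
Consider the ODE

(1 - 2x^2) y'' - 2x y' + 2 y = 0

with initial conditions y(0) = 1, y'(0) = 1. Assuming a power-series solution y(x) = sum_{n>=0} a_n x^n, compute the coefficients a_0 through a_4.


Ansatz: y(x) = sum_{n>=0} a_n x^n, so y'(x) = sum_{n>=1} n a_n x^(n-1) and y''(x) = sum_{n>=2} n(n-1) a_n x^(n-2).
Substitute into P(x) y'' + Q(x) y' + R(x) y = 0 with P(x) = 1 - 2x^2, Q(x) = -2x, R(x) = 2, and match powers of x.
Initial conditions: a_0 = 1, a_1 = 1.
Setting the coefficient of each power of x to zero and solving order by order (substituting the coefficients already found):
  x^0: 2 a_2 + 2 a_0 = 0  ->  2 a_2 = -2 a_0 = -2  ->  a_2 = -1
  x^1: 6 a_3 = 0  ->  a_3 = 0
  x^2: 12 a_4 - 6 a_2 = 0  ->  12 a_4 = 6 a_2 = -6  ->  a_4 = -1/2
Truncated series: y(x) = 1 + x - x^2 - (1/2) x^4 + O(x^5).

a_0 = 1; a_1 = 1; a_2 = -1; a_3 = 0; a_4 = -1/2


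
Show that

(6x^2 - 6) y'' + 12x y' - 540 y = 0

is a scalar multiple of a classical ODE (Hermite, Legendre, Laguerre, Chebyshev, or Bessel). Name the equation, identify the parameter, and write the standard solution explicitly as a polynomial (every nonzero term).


All three coefficients share the factor -6; dividing through by -6 gives  (1 - x^2) y'' - 2x y' + 90 y = 0.
This matches the Legendre equation (1 - x^2) y'' - 2x y' + n(n+1) y = 0 (note the -2x y' term) with n(n+1) = 90, so n = 9; the polynomial solution is P_9(x).
With y = sum_k a_k x^k, matching x^k gives (k+2)(k+1) a_{k+2} = [k(k+1) - n(n+1)] a_k = (k - 9)(k + 10) a_k. The right side vanishes at k = 9, so the series with the parity of 9 terminates at degree 9.
Standard normalization (P_n(1) = 1): leading coefficient (2n)!/(2^n (n!)^2) = 6402373705728000/(512*131681894400) = 12155/128, so a_9 = 12155/128. Work downward with a_k = (k+1)(k+2) a_{k+2} / ((k - 9)(k + 10)):
  a_7 = (8)(9)(12155/128) / ((7 - 9)(7 + 10)) = (109395/16)/(-34) = -6435/32
  a_5 = (6)(7)(-6435/32) / ((5 - 9)(5 + 10)) = (-135135/16)/(-60) = 9009/64
  a_3 = (4)(5)(9009/64) / ((3 - 9)(3 + 10)) = (45045/16)/(-78) = -1155/32
  a_1 = (2)(3)(-1155/32) / ((1 - 9)(1 + 10)) = (-3465/16)/(-88) = 315/128
Hence P_9(x) = 12155 x^9/128 - 6435 x^7/32 + 9009 x^5/64 - 1155 x^3/32 + 315 x/128.

P_9(x); series = 12155 x^9/128 - 6435 x^7/32 + 9009 x^5/64 - 1155 x^3/32 + 315 x/128


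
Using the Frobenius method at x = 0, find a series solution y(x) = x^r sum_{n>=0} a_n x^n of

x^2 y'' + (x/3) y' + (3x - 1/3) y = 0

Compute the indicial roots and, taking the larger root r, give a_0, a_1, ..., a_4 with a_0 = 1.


Write in Frobenius form y'' + (p(x)/x) y' + (q(x)/x^2) y = 0:
  p(x) = 1/3,  q(x) = 3x - 1/3.
Indicial equation: r(r-1) + (1/3) r + (-1/3) = 0 -> roots r_1 = 1, r_2 = -1/3.
Take r = r_1 = 1. Let y(x) = x^r sum_{n>=0} a_n x^n with a_0 = 1.
Substitute y = x^r sum a_n x^n and match x^{r+n}. The recurrence is
  D(n) a_n + 3 a_{n-1} = 0,  where D(n) = (r+n)(r+n-1) + (1/3)(r+n) + (-1/3).
  a_n = -3 / D(n) * a_{n-1}.
Since the indicial polynomial factors as (r - r_1)(r - r_2), D(n) = (r_1 + n - r_1)(r_1 + n - r_2) = n(n + 4/3).
Evaluating step by step (a_0 = 1):
  n = 1: D(1) = 1(1 + 4/3) = 7/3; numerator = -3(1) = -3; a_1 = (-3)/(7/3) = -9/7
  n = 2: D(2) = 2(2 + 4/3) = 20/3; numerator = -3(-9/7) = 27/7; a_2 = (27/7)/(20/3) = 81/140
  n = 3: D(3) = 3(3 + 4/3) = 13; numerator = -3(81/140) = -243/140; a_3 = (-243/140)/(13) = -243/1820
  n = 4: D(4) = 4(4 + 4/3) = 64/3; numerator = -3(-243/1820) = 729/1820; a_4 = (729/1820)/(64/3) = 2187/116480

r = 1; a_0 = 1; a_1 = -9/7; a_2 = 81/140; a_3 = -243/1820; a_4 = 2187/116480


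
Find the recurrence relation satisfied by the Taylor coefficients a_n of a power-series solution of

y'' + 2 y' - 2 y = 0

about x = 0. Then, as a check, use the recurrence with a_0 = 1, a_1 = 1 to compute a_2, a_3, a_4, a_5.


Substitute y = sum_n a_n x^n.
y''(x) has coefficient (n+2)(n+1) a_{n+2} at x^n;
2 y'(x) has coefficient 2 (n+1) a_{n+1} at x^n;
-2 y(x) has coefficient -2 a_n at x^n.
Matching x^n: (n+2)(n+1) a_{n+2} + 2 (n+1) a_{n+1} - 2 a_n = 0.
Thus a_{n+2} = [-2 (n+1) a_{n+1} + 2 a_n] / ((n+1)(n+2)).

Check with a_0 = 1, a_1 = 1 (apply the recurrence for n = 0, 1, 2, 3): a_0 = 1, a_1 = 1, a_2 = 0, a_3 = 1/3, a_4 = -1/6, a_5 = 1/10.

a_(n+2) = [-2 (n+1) a_(n+1) + 2 a_n] / ((n+1)(n+2)); check: a_0 = 1, a_1 = 1, a_2 = 0, a_3 = 1/3, a_4 = -1/6, a_5 = 1/10


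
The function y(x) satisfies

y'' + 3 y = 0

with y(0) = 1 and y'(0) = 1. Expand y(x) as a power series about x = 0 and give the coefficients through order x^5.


Ansatz: y(x) = sum_{n>=0} a_n x^n, so y'(x) = sum_{n>=1} n a_n x^(n-1) and y''(x) = sum_{n>=2} n(n-1) a_n x^(n-2).
Substitute into P(x) y'' + Q(x) y' + R(x) y = 0 with P(x) = 1, Q(x) = 0, R(x) = 3, and match powers of x.
Initial conditions: a_0 = 1, a_1 = 1.
Setting the coefficient of each power of x to zero and solving order by order (substituting the coefficients already found):
  x^0: 2 a_2 + 3 a_0 = 0  ->  2 a_2 = -3 a_0 = -3  ->  a_2 = -3/2
  x^1: 6 a_3 + 3 a_1 = 0  ->  6 a_3 = -3 a_1 = -3  ->  a_3 = -1/2
  x^2: 12 a_4 + 3 a_2 = 0  ->  12 a_4 = -3 a_2 = 9/2  ->  a_4 = 3/8
  x^3: 20 a_5 + 3 a_3 = 0  ->  20 a_5 = -3 a_3 = 3/2  ->  a_5 = 3/40
Truncated series: y(x) = 1 + x - (3/2) x^2 - (1/2) x^3 + (3/8) x^4 + (3/40) x^5 + O(x^6).

a_0 = 1; a_1 = 1; a_2 = -3/2; a_3 = -1/2; a_4 = 3/8; a_5 = 3/40


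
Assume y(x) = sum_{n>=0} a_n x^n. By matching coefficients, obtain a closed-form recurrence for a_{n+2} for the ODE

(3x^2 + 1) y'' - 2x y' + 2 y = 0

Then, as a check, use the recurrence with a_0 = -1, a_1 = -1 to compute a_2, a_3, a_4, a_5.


Substitute y = sum_n a_n x^n.
(1 + 3 x^2) y'' contributes (n+2)(n+1) a_{n+2} + 3 n(n-1) a_n at x^n.
-2 x y'(x) contributes -2 n a_n at x^n.
2 y(x) contributes 2 a_n at x^n.
Matching x^n: (n+2)(n+1) a_{n+2} + (3 n(n-1) - 2 n + 2) a_n = 0.
Thus a_{n+2} = (-3 n(n-1) + 2 n - 2) / ((n+1)(n+2)) * a_n.

Check with a_0 = -1, a_1 = -1 (apply the recurrence for n = 0, 1, 2, 3): a_0 = -1, a_1 = -1, a_2 = 1, a_3 = 0, a_4 = -1/3, a_5 = 0.

a_(n+2) = (-3 n(n-1) + 2 n - 2) / ((n+1)(n+2)) * a_n; check: a_0 = -1, a_1 = -1, a_2 = 1, a_3 = 0, a_4 = -1/3, a_5 = 0


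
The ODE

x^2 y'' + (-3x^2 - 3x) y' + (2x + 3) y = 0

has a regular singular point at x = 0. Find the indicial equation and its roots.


Divide by x^2 to reach normal form y'' + P_1(x) y' + P_2(x) y = 0 with P_1(x) = -3 - 3/x and P_2(x) = 2/x + 3/x^2.
x = 0 is a singular point because the y'-coefficient -3 - 3/x has a pole at x = 0 and the y-coefficient 2/x + 3/x^2 has a pole at x = 0.
It is a regular singular point because x P_1(x) = p(x) = -3x - 3 and x^2 P_2(x) = q(x) = 2x + 3 are polynomials, hence analytic at x = 0.
p(0) = -3,  q(0) = 3.
Indicial equation: r(r-1) + p(0) r + q(0) = 0, i.e. r^2 + (p(0) - 1) r + q(0) = 0, i.e. r^2 - 4 r + 3 = 0.
Discriminant: (-4)^2 - 4(3) = 4, so r = (4 ± 2)/2.
Solving: r_1 = 3, r_2 = 1.

indicial: r^2 - 4 r + 3 = 0; roots r_1 = 3, r_2 = 1


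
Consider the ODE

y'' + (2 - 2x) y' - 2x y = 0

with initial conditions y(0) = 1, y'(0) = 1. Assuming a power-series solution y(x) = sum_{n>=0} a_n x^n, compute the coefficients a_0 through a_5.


Ansatz: y(x) = sum_{n>=0} a_n x^n, so y'(x) = sum_{n>=1} n a_n x^(n-1) and y''(x) = sum_{n>=2} n(n-1) a_n x^(n-2).
Substitute into P(x) y'' + Q(x) y' + R(x) y = 0 with P(x) = 1, Q(x) = 2 - 2x, R(x) = -2x, and match powers of x.
Initial conditions: a_0 = 1, a_1 = 1.
Setting the coefficient of each power of x to zero and solving order by order (substituting the coefficients already found):
  x^0: 2 a_2 + 2 a_1 = 0  ->  2 a_2 = -2 a_1 = -2  ->  a_2 = -1
  x^1: 6 a_3 + 4 a_2 - 2 a_1 - 2 a_0 = 0  ->  6 a_3 = -4 a_2 + 2 a_1 + 2 a_0 = 8  ->  a_3 = 4/3
  x^2: 12 a_4 + 6 a_3 - 4 a_2 - 2 a_1 = 0  ->  12 a_4 = -6 a_3 + 4 a_2 + 2 a_1 = -10  ->  a_4 = -5/6
  x^3: 20 a_5 + 8 a_4 - 6 a_3 - 2 a_2 = 0  ->  20 a_5 = -8 a_4 + 6 a_3 + 2 a_2 = 38/3  ->  a_5 = 19/30
Truncated series: y(x) = 1 + x - x^2 + (4/3) x^3 - (5/6) x^4 + (19/30) x^5 + O(x^6).

a_0 = 1; a_1 = 1; a_2 = -1; a_3 = 4/3; a_4 = -5/6; a_5 = 19/30


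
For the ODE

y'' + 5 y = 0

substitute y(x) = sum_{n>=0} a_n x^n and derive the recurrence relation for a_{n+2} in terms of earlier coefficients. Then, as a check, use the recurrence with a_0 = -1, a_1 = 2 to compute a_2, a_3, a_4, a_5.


Substitute y = sum_n a_n x^n into y'' + (const) y = 0.
y''(x) = sum_{n>=0} (n+2)(n+1) a_{n+2} x^n.
The ODE becomes sum_n [(n+2)(n+1) a_{n+2} + 5 a_n] x^n = 0.
Setting each coefficient to zero gives the recurrence:
  (n+2)(n+1) a_{n+2} + 5 a_n = 0,
  a_{n+2} = -5 / ((n+1)(n+2)) a_n.

Check with a_0 = -1, a_1 = 2 (apply the recurrence for n = 0, 1, 2, 3): a_0 = -1, a_1 = 2, a_2 = 5/2, a_3 = -5/3, a_4 = -25/24, a_5 = 5/12.

a_{n+2} = -5/((n+1)(n+2)) * a_n; check: a_0 = -1, a_1 = 2, a_2 = 5/2, a_3 = -5/3, a_4 = -25/24, a_5 = 5/12


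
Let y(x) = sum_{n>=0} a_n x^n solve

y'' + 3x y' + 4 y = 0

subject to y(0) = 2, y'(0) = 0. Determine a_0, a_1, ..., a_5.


Ansatz: y(x) = sum_{n>=0} a_n x^n, so y'(x) = sum_{n>=1} n a_n x^(n-1) and y''(x) = sum_{n>=2} n(n-1) a_n x^(n-2).
Substitute into P(x) y'' + Q(x) y' + R(x) y = 0 with P(x) = 1, Q(x) = 3x, R(x) = 4, and match powers of x.
Initial conditions: a_0 = 2, a_1 = 0.
Setting the coefficient of each power of x to zero and solving order by order (substituting the coefficients already found):
  x^0: 2 a_2 + 4 a_0 = 0  ->  2 a_2 = -4 a_0 = -8  ->  a_2 = -4
  x^1: 6 a_3 + 7 a_1 = 0  ->  6 a_3 = -7 a_1 = 0  ->  a_3 = 0
  x^2: 12 a_4 + 10 a_2 = 0  ->  12 a_4 = -10 a_2 = 40  ->  a_4 = 10/3
  x^3: 20 a_5 + 13 a_3 = 0  ->  20 a_5 = -13 a_3 = 0  ->  a_5 = 0
Truncated series: y(x) = 2 - 4 x^2 + (10/3) x^4 + O(x^6).

a_0 = 2; a_1 = 0; a_2 = -4; a_3 = 0; a_4 = 10/3; a_5 = 0


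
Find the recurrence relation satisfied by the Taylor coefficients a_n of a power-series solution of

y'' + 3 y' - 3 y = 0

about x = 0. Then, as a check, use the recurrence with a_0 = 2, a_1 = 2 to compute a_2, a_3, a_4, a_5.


Substitute y = sum_n a_n x^n.
y''(x) has coefficient (n+2)(n+1) a_{n+2} at x^n;
3 y'(x) has coefficient 3 (n+1) a_{n+1} at x^n;
-3 y(x) has coefficient -3 a_n at x^n.
Matching x^n: (n+2)(n+1) a_{n+2} + 3 (n+1) a_{n+1} - 3 a_n = 0.
Thus a_{n+2} = [-3 (n+1) a_{n+1} + 3 a_n] / ((n+1)(n+2)).

Check with a_0 = 2, a_1 = 2 (apply the recurrence for n = 0, 1, 2, 3): a_0 = 2, a_1 = 2, a_2 = 0, a_3 = 1, a_4 = -3/4, a_5 = 3/5.

a_(n+2) = [-3 (n+1) a_(n+1) + 3 a_n] / ((n+1)(n+2)); check: a_0 = 2, a_1 = 2, a_2 = 0, a_3 = 1, a_4 = -3/4, a_5 = 3/5


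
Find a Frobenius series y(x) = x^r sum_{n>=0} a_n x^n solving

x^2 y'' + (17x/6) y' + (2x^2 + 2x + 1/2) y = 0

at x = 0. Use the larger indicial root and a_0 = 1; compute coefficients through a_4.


Write in Frobenius form y'' + (p(x)/x) y' + (q(x)/x^2) y = 0:
  p(x) = 17/6,  q(x) = 2x^2 + 2x + 1/2.
Indicial equation: r(r-1) + (17/6) r + (1/2) = 0 -> roots r_1 = -1/3, r_2 = -3/2.
Take r = r_1 = -1/3. Let y(x) = x^r sum_{n>=0} a_n x^n with a_0 = 1.
Substitute y = x^r sum a_n x^n and match x^{r+n}. The recurrence is
  D(n) a_n + 2 a_{n-1} + 2 a_{n-2} = 0,  where D(n) = (r+n)(r+n-1) + (17/6)(r+n) + (1/2).
  a_n = [-2 a_{n-1} - 2 a_{n-2}] / D(n).
Since the indicial polynomial factors as (r - r_1)(r - r_2), D(n) = (r_1 + n - r_1)(r_1 + n - r_2) = n(n + 7/6).
Evaluating step by step (a_0 = 1):
  n = 1: D(1) = 1(1 + 7/6) = 13/6; numerator = -2(1) = -2; a_1 = (-2)/(13/6) = -12/13
  n = 2: D(2) = 2(2 + 7/6) = 19/3; numerator = -2(-12/13) - 2(1) = -2/13; a_2 = (-2/13)/(19/3) = -6/247
  n = 3: D(3) = 3(3 + 7/6) = 25/2; numerator = -2(-6/247) - 2(-12/13) = 36/19; a_3 = (36/19)/(25/2) = 72/475
  n = 4: D(4) = 4(4 + 7/6) = 62/3; numerator = -2(72/475) - 2(-6/247) = -1572/6175; a_4 = (-1572/6175)/(62/3) = -2358/191425

r = -1/3; a_0 = 1; a_1 = -12/13; a_2 = -6/247; a_3 = 72/475; a_4 = -2358/191425


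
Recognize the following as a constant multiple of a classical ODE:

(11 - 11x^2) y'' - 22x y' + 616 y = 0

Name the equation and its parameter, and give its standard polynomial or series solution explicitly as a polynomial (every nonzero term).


All three coefficients share the factor 11; dividing through by 11 gives  (1 - x^2) y'' - 2x y' + 56 y = 0.
This matches the Legendre equation (1 - x^2) y'' - 2x y' + n(n+1) y = 0 (note the -2x y' term) with n(n+1) = 56, so n = 7; the polynomial solution is P_7(x).
With y = sum_k a_k x^k, matching x^k gives (k+2)(k+1) a_{k+2} = [k(k+1) - n(n+1)] a_k = (k - 7)(k + 8) a_k. The right side vanishes at k = 7, so the series with the parity of 7 terminates at degree 7.
Standard normalization (P_n(1) = 1): leading coefficient (2n)!/(2^n (n!)^2) = 87178291200/(128*25401600) = 429/16, so a_7 = 429/16. Work downward with a_k = (k+1)(k+2) a_{k+2} / ((k - 7)(k + 8)):
  a_5 = (6)(7)(429/16) / ((5 - 7)(5 + 8)) = (9009/8)/(-26) = -693/16
  a_3 = (4)(5)(-693/16) / ((3 - 7)(3 + 8)) = (-3465/4)/(-44) = 315/16
  a_1 = (2)(3)(315/16) / ((1 - 7)(1 + 8)) = (945/8)/(-54) = -35/16
Hence P_7(x) = 429 x^7/16 - 693 x^5/16 + 315 x^3/16 - 35 x/16.

P_7(x); series = 429 x^7/16 - 693 x^5/16 + 315 x^3/16 - 35 x/16


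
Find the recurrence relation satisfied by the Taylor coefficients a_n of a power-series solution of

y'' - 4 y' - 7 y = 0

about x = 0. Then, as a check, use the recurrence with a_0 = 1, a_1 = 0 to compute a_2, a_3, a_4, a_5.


Substitute y = sum_n a_n x^n.
y''(x) has coefficient (n+2)(n+1) a_{n+2} at x^n;
-4 y'(x) has coefficient -4 (n+1) a_{n+1} at x^n;
-7 y(x) has coefficient -7 a_n at x^n.
Matching x^n: (n+2)(n+1) a_{n+2} - 4 (n+1) a_{n+1} - 7 a_n = 0.
Thus a_{n+2} = [4 (n+1) a_{n+1} + 7 a_n] / ((n+1)(n+2)).

Check with a_0 = 1, a_1 = 0 (apply the recurrence for n = 0, 1, 2, 3): a_0 = 1, a_1 = 0, a_2 = 7/2, a_3 = 14/3, a_4 = 161/24, a_5 = 7.

a_(n+2) = [4 (n+1) a_(n+1) + 7 a_n] / ((n+1)(n+2)); check: a_0 = 1, a_1 = 0, a_2 = 7/2, a_3 = 14/3, a_4 = 161/24, a_5 = 7


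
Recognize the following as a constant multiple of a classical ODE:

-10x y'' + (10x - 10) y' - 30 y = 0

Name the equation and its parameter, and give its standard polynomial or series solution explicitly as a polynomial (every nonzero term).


All three coefficients share the factor -10; dividing through by -10 gives  x y'' + (1 - x) y' + 3 y = 0.
This matches the Laguerre equation x y'' + (1 - x) y' + n y = 0 with n = 3; the polynomial solution is L_3(x).
With y = sum_k a_k x^k, matching x^k gives (k+1)k a_{k+1} + (k+1) a_{k+1} - k a_k + n a_k = 0, i.e. (k+1)^2 a_{k+1} = (k - n) a_k = (k - 3) a_k. The right side vanishes at k = 3, so the series terminates at degree 3.
Standard normalization L_n(0) = 1 gives a_0 = 1. Work upward with a_{k+1} = (k - 3) a_k / (k+1)^2:
  a_1 = (0 - 3)(1) / 1^2 = -3/1 = -3
  a_2 = (1 - 3)(-3) / 2^2 = 6/4 = 3/2
  a_3 = (2 - 3)(3/2) / 3^2 = (-3/2)/9 = -1/6
Hence L_3(x) = -x^3/6 + 3 x^2/2 - 3 x + 1.

L_3(x); series = -x^3/6 + 3 x^2/2 - 3 x + 1


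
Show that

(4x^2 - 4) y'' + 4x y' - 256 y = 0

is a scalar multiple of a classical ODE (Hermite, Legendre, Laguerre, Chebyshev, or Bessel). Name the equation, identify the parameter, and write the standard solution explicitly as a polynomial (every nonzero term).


All three coefficients share the factor -4; dividing through by -4 gives  (1 - x^2) y'' - x y' + 64 y = 0.
This matches the Chebyshev equation (1 - x^2) y'' - x y' + n^2 y = 0 (note the -x y' term, not -2x y') with n^2 = 64, so n = 8; the polynomial solution is T_8(x).
With y = sum_k a_k x^k, matching x^k gives (k+2)(k+1) a_{k+2} = (k^2 - n^2) a_k = (k - 8)(k + 8) a_k. The right side vanishes at k = 8, so the series with the parity of 8 terminates at degree 8.
Standard normalization: leading coefficient of T_n is 2^(n-1), so a_8 = 2^7 = 128. Work downward with a_k = (k+1)(k+2) a_{k+2} / ((k - 8)(k + 8)):
  a_6 = (7)(8)(128) / ((6 - 8)(6 + 8)) = 7168/(-28) = -256
  a_4 = (5)(6)(-256) / ((4 - 8)(4 + 8)) = -7680/(-48) = 160
  a_2 = (3)(4)(160) / ((2 - 8)(2 + 8)) = 1920/(-60) = -32
  a_0 = (1)(2)(-32) / ((0 - 8)(0 + 8)) = -64/(-64) = 1
Hence T_8(x) = 128 x^8 - 256 x^6 + 160 x^4 - 32 x^2 + 1.

T_8(x); series = 128 x^8 - 256 x^6 + 160 x^4 - 32 x^2 + 1


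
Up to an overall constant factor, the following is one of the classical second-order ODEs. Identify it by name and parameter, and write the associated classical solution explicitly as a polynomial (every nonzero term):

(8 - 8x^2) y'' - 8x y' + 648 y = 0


All three coefficients share the factor 8; dividing through by 8 gives  (1 - x^2) y'' - x y' + 81 y = 0.
This matches the Chebyshev equation (1 - x^2) y'' - x y' + n^2 y = 0 (note the -x y' term, not -2x y') with n^2 = 81, so n = 9; the polynomial solution is T_9(x).
With y = sum_k a_k x^k, matching x^k gives (k+2)(k+1) a_{k+2} = (k^2 - n^2) a_k = (k - 9)(k + 9) a_k. The right side vanishes at k = 9, so the series with the parity of 9 terminates at degree 9.
Standard normalization: leading coefficient of T_n is 2^(n-1), so a_9 = 2^8 = 256. Work downward with a_k = (k+1)(k+2) a_{k+2} / ((k - 9)(k + 9)):
  a_7 = (8)(9)(256) / ((7 - 9)(7 + 9)) = 18432/(-32) = -576
  a_5 = (6)(7)(-576) / ((5 - 9)(5 + 9)) = -24192/(-56) = 432
  a_3 = (4)(5)(432) / ((3 - 9)(3 + 9)) = 8640/(-72) = -120
  a_1 = (2)(3)(-120) / ((1 - 9)(1 + 9)) = -720/(-80) = 9
Hence T_9(x) = 256 x^9 - 576 x^7 + 432 x^5 - 120 x^3 + 9 x.

T_9(x); series = 256 x^9 - 576 x^7 + 432 x^5 - 120 x^3 + 9 x


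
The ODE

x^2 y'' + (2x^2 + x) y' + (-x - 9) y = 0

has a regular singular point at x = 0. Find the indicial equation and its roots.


Divide by x^2 to reach normal form y'' + P_1(x) y' + P_2(x) y = 0 with P_1(x) = 2 + 1/x and P_2(x) = -1/x - 9/x^2.
x = 0 is a singular point because the y'-coefficient 2 + 1/x has a pole at x = 0 and the y-coefficient -1/x - 9/x^2 has a pole at x = 0.
It is a regular singular point because x P_1(x) = p(x) = 2x + 1 and x^2 P_2(x) = q(x) = -x - 9 are polynomials, hence analytic at x = 0.
p(0) = 1,  q(0) = -9.
Indicial equation: r(r-1) + p(0) r + q(0) = 0, i.e. r^2 + (p(0) - 1) r + q(0) = 0, i.e. r^2 - 9 = 0.
Discriminant: (0)^2 - 4(-9) = 36, so r = (0 ± 6)/2.
Solving: r_1 = 3, r_2 = -3.

indicial: r^2 - 9 = 0; roots r_1 = 3, r_2 = -3


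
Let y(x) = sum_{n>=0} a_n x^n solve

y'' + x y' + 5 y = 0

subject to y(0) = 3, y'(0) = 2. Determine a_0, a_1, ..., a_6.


Ansatz: y(x) = sum_{n>=0} a_n x^n, so y'(x) = sum_{n>=1} n a_n x^(n-1) and y''(x) = sum_{n>=2} n(n-1) a_n x^(n-2).
Substitute into P(x) y'' + Q(x) y' + R(x) y = 0 with P(x) = 1, Q(x) = x, R(x) = 5, and match powers of x.
Initial conditions: a_0 = 3, a_1 = 2.
Setting the coefficient of each power of x to zero and solving order by order (substituting the coefficients already found):
  x^0: 2 a_2 + 5 a_0 = 0  ->  2 a_2 = -5 a_0 = -15  ->  a_2 = -15/2
  x^1: 6 a_3 + 6 a_1 = 0  ->  6 a_3 = -6 a_1 = -12  ->  a_3 = -2
  x^2: 12 a_4 + 7 a_2 = 0  ->  12 a_4 = -7 a_2 = 105/2  ->  a_4 = 35/8
  x^3: 20 a_5 + 8 a_3 = 0  ->  20 a_5 = -8 a_3 = 16  ->  a_5 = 4/5
  x^4: 30 a_6 + 9 a_4 = 0  ->  30 a_6 = -9 a_4 = -315/8  ->  a_6 = -21/16
Truncated series: y(x) = 3 + 2 x - (15/2) x^2 - 2 x^3 + (35/8) x^4 + (4/5) x^5 - (21/16) x^6 + O(x^7).

a_0 = 3; a_1 = 2; a_2 = -15/2; a_3 = -2; a_4 = 35/8; a_5 = 4/5; a_6 = -21/16


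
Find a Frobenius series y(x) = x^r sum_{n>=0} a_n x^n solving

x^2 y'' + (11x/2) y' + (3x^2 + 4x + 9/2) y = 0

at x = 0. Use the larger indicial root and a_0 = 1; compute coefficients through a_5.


Write in Frobenius form y'' + (p(x)/x) y' + (q(x)/x^2) y = 0:
  p(x) = 11/2,  q(x) = 3x^2 + 4x + 9/2.
Indicial equation: r(r-1) + (11/2) r + (9/2) = 0 -> roots r_1 = -3/2, r_2 = -3.
Take r = r_1 = -3/2. Let y(x) = x^r sum_{n>=0} a_n x^n with a_0 = 1.
Substitute y = x^r sum a_n x^n and match x^{r+n}. The recurrence is
  D(n) a_n + 4 a_{n-1} + 3 a_{n-2} = 0,  where D(n) = (r+n)(r+n-1) + (11/2)(r+n) + (9/2).
  a_n = [-4 a_{n-1} - 3 a_{n-2}] / D(n).
Since the indicial polynomial factors as (r - r_1)(r - r_2), D(n) = (r_1 + n - r_1)(r_1 + n - r_2) = n(n + 3/2).
Evaluating step by step (a_0 = 1):
  n = 1: D(1) = 1(1 + 3/2) = 5/2; numerator = -4(1) = -4; a_1 = (-4)/(5/2) = -8/5
  n = 2: D(2) = 2(2 + 3/2) = 7; numerator = -4(-8/5) - 3(1) = 17/5; a_2 = (17/5)/(7) = 17/35
  n = 3: D(3) = 3(3 + 3/2) = 27/2; numerator = -4(17/35) - 3(-8/5) = 20/7; a_3 = (20/7)/(27/2) = 40/189
  n = 4: D(4) = 4(4 + 3/2) = 22; numerator = -4(40/189) - 3(17/35) = -311/135; a_4 = (-311/135)/(22) = -311/2970
  n = 5: D(5) = 5(5 + 3/2) = 65/2; numerator = -4(-311/2970) - 3(40/189) = -2246/10395; a_5 = (-2246/10395)/(65/2) = -4492/675675

r = -3/2; a_0 = 1; a_1 = -8/5; a_2 = 17/35; a_3 = 40/189; a_4 = -311/2970; a_5 = -4492/675675
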